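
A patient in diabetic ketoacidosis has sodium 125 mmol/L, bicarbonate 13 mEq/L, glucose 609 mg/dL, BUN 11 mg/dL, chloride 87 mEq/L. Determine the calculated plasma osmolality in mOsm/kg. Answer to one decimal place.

Calculated osmolality = 2·Na + glucose/18 + BUN/2.8
= 2·125 + 609/18 + 11/2.8
= 250 + 33.83 + 3.93
= 287.76 mOsm/kg

287.8 mOsm/kg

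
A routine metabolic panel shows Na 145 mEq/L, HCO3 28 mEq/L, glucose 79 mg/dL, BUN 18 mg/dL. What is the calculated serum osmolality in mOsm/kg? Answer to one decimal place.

Calculated osmolality = 2·Na + glucose/18 + BUN/2.8
= 2·145 + 79/18 + 18/2.8
= 290 + 4.39 + 6.43
= 300.82 mOsm/kg

300.8 mOsm/kg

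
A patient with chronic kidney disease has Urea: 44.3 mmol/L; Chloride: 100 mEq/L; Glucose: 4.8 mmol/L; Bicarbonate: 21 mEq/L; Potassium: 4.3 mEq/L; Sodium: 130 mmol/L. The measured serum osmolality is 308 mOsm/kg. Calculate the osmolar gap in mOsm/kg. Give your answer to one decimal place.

-1.1 mOsm/kg

Calculated osmolality = 2·Na + glucose + urea
= 2·130 + 4.8 + 44.3
= 260 + 4.80 + 44.30
= 309.1 mOsm/kg ≈ 309.1 mOsm/kg
Osmolar gap = measured − calculated = 308 − 309.1 = -1.1 mOsm/kg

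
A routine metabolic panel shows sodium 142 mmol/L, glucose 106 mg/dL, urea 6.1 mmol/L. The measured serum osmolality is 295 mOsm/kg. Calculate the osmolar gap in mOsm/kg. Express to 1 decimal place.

-1.0 mOsm/kg

Calculated osmolality = 2·Na + glucose/18 + urea
= 2·142 + 106/18 + 6.1
= 284 + 5.89 + 6.10
= 295.99 mOsm/kg ≈ 296.0 mOsm/kg
Osmolar gap = measured − calculated = 295 − 296.0 = -1.0 mOsm/kg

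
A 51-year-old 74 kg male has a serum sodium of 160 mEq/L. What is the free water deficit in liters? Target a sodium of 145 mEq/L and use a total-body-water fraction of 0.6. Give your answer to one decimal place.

TBW = 0.6 · 74 = 44.4 L
Free water deficit = TBW · (Na/145 − 1)
= 44.4 · (160/145 − 1)
= 44.4 · 0.1034
= 4.59 L

4.6 L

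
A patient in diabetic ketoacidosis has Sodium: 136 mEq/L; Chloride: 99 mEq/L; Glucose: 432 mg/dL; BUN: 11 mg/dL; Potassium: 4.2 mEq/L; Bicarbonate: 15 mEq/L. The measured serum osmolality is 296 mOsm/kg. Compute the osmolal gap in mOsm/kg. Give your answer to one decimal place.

Calculated osmolality = 2·Na + glucose/18 + BUN/2.8
= 2·136 + 432/18 + 11/2.8
= 272 + 24 + 3.93
= 299.93 mOsm/kg ≈ 299.9 mOsm/kg
Osmolar gap = measured − calculated = 296 − 299.9 = -3.9 mOsm/kg

-3.9 mOsm/kg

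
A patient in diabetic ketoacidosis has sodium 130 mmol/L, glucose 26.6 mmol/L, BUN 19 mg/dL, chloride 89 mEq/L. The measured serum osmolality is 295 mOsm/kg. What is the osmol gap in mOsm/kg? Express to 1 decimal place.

1.6 mOsm/kg

Calculated osmolality = 2·Na + glucose + BUN/2.8
= 2·130 + 26.6 + 19/2.8
= 260 + 26.60 + 6.79
= 293.39 mOsm/kg ≈ 293.4 mOsm/kg
Osmolar gap = measured − calculated = 295 − 293.4 = 1.6 mOsm/kg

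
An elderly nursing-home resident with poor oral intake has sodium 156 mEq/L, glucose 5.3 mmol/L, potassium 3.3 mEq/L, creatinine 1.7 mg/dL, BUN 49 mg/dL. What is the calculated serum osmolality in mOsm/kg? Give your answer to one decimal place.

334.8 mOsm/kg

Calculated osmolality = 2·Na + glucose + BUN/2.8
= 2·156 + 5.3 + 49/2.8
= 312 + 5.30 + 17.50
= 334.8 mOsm/kg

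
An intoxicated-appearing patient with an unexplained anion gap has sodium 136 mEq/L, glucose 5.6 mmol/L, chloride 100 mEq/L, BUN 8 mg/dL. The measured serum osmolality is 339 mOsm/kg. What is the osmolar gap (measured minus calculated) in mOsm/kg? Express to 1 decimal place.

Calculated osmolality = 2·Na + glucose + BUN/2.8
= 2·136 + 5.6 + 8/2.8
= 272 + 5.60 + 2.86
= 280.46 mOsm/kg ≈ 280.5 mOsm/kg
Osmolar gap = measured − calculated = 339 − 280.5 = 58.5 mOsm/kg

58.5 mOsm/kg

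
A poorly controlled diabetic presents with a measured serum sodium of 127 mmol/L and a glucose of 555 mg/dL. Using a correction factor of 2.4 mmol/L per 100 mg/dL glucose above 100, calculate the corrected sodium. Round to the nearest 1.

Corrected Na = measured Na + 2.4 · (glucose − 100)/100
= 127 + 2.4 · (555 − 100)/100
= 127 + 10.9
= 137.9 mmol/L

138 mmol/L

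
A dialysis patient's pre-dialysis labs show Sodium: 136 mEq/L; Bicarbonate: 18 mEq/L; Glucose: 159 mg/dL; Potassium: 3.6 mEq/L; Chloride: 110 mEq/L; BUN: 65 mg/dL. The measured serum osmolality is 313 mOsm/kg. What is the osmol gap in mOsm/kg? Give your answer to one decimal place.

9.0 mOsm/kg

Calculated osmolality = 2·Na + glucose/18 + BUN/2.8
= 2·136 + 159/18 + 65/2.8
= 272 + 8.83 + 23.21
= 304.04 mOsm/kg ≈ 304.0 mOsm/kg
Osmolar gap = measured − calculated = 313 − 304.0 = 9.0 mOsm/kg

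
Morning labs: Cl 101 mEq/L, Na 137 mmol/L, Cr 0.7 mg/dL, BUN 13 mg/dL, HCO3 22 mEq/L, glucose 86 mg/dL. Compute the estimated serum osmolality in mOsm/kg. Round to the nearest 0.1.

Calculated osmolality = 2·Na + glucose/18 + BUN/2.8
= 2·137 + 86/18 + 13/2.8
= 274 + 4.78 + 4.64
= 283.42 mOsm/kg

283.4 mOsm/kg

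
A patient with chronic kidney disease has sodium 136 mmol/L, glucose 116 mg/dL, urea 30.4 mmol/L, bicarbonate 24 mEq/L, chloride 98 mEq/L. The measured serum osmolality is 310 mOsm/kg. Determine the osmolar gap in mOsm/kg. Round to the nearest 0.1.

1.2 mOsm/kg

Calculated osmolality = 2·Na + glucose/18 + urea
= 2·136 + 116/18 + 30.4
= 272 + 6.44 + 30.40
= 308.84 mOsm/kg ≈ 308.8 mOsm/kg
Osmolar gap = measured − calculated = 310 − 308.8 = 1.2 mOsm/kg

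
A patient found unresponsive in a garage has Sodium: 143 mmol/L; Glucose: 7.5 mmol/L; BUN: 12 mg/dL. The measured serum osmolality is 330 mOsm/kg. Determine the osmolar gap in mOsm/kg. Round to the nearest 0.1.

32.2 mOsm/kg

Calculated osmolality = 2·Na + glucose + BUN/2.8
= 2·143 + 7.5 + 12/2.8
= 286 + 7.50 + 4.29
= 297.79 mOsm/kg ≈ 297.8 mOsm/kg
Osmolar gap = measured − calculated = 330 − 297.8 = 32.2 mOsm/kg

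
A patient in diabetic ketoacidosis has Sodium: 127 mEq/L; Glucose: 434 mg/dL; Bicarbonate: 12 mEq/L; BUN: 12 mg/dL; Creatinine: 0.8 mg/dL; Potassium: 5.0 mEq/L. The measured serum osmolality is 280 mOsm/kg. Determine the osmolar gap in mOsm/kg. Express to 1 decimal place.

Calculated osmolality = 2·Na + glucose/18 + BUN/2.8
= 2·127 + 434/18 + 12/2.8
= 254 + 24.11 + 4.29
= 282.4 mOsm/kg ≈ 282.4 mOsm/kg
Osmolar gap = measured − calculated = 280 − 282.4 = -2.4 mOsm/kg

-2.4 mOsm/kg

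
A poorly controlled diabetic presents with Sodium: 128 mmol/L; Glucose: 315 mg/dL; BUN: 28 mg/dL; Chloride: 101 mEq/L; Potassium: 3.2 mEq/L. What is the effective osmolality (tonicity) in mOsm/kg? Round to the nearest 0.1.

273.5 mOsm/kg

Effective osmolality excludes urea (freely permeant across cell membranes):
2·Na + glucose/18
= 2·128 + 315/18
= 256 + 17.5
= 273.5 mOsm/kg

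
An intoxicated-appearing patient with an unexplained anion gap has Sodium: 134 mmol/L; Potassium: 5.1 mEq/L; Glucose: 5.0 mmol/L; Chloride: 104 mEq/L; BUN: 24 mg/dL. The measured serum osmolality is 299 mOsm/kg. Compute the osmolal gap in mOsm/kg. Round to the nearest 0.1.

Calculated osmolality = 2·Na + glucose + BUN/2.8
= 2·134 + 5 + 24/2.8
= 268 + 5 + 8.57
= 281.57 mOsm/kg ≈ 281.6 mOsm/kg
Osmolar gap = measured − calculated = 299 − 281.6 = 17.4 mOsm/kg

17.4 mOsm/kg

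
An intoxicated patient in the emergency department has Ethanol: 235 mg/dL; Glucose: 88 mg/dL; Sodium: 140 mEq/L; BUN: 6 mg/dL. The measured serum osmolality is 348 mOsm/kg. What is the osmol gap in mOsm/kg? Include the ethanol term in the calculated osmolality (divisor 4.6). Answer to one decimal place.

9.9 mOsm/kg

Calculated osmolality = 2·Na + glucose/18 + BUN/2.8 + ethanol/4.6
= 2·140 + 88/18 + 6/2.8 + 235/4.6
= 280 + 4.89 + 2.14 + 51.09
= 338.12 mOsm/kg ≈ 338.1 mOsm/kg
Osmolar gap = measured − calculated = 348 − 338.1 = 9.9 mOsm/kg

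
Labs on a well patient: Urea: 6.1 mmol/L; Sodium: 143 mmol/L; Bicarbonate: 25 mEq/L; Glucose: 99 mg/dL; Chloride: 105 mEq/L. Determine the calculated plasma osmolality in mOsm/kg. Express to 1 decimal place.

Calculated osmolality = 2·Na + glucose/18 + urea
= 2·143 + 99/18 + 6.1
= 286 + 5.50 + 6.10
= 297.6 mOsm/kg

297.6 mOsm/kg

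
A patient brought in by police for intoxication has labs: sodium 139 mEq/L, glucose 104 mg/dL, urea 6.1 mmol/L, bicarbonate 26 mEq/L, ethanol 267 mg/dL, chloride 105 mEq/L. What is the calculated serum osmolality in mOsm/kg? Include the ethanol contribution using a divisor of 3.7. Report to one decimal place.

Calculated osmolality = 2·Na + glucose/18 + urea + ethanol/3.7
= 2·139 + 104/18 + 6.1 + 267/3.7
= 278 + 5.78 + 6.10 + 72.16
= 362.04 mOsm/kg

362.0 mOsm/kg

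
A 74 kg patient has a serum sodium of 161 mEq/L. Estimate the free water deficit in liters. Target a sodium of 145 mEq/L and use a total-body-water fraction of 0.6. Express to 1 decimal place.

TBW = 0.6 · 74 = 44.4 L
Free water deficit = TBW · (Na/145 − 1)
= 44.4 · (161/145 − 1)
= 44.4 · 0.1103
= 4.9 L

4.9 L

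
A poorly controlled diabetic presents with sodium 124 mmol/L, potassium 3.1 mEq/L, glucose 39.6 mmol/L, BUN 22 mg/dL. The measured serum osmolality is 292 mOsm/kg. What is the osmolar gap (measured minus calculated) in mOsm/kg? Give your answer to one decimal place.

-3.5 mOsm/kg

Calculated osmolality = 2·Na + glucose + BUN/2.8
= 2·124 + 39.6 + 22/2.8
= 248 + 39.60 + 7.86
= 295.46 mOsm/kg ≈ 295.5 mOsm/kg
Osmolar gap = measured − calculated = 292 − 295.5 = -3.5 mOsm/kg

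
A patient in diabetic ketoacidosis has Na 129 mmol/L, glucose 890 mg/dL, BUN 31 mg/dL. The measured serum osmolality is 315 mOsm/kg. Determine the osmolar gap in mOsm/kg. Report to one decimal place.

Calculated osmolality = 2·Na + glucose/18 + BUN/2.8
= 2·129 + 890/18 + 31/2.8
= 258 + 49.44 + 11.07
= 318.51 mOsm/kg ≈ 318.5 mOsm/kg
Osmolar gap = measured − calculated = 315 − 318.5 = -3.5 mOsm/kg

-3.5 mOsm/kg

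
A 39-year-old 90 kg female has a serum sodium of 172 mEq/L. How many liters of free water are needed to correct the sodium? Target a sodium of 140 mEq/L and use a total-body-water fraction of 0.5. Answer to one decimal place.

10.3 L

TBW = 0.5 · 90 = 45 L
Free water deficit = TBW · (Na/140 − 1)
= 45 · (172/140 − 1)
= 45 · 0.2286
= 10.29 L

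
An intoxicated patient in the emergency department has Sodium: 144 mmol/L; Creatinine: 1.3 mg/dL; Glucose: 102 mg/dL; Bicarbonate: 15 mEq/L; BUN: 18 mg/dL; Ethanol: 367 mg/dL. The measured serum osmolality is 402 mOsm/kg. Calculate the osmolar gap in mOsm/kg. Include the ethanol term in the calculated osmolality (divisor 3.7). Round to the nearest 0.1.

Calculated osmolality = 2·Na + glucose/18 + BUN/2.8 + ethanol/3.7
= 2·144 + 102/18 + 18/2.8 + 367/3.7
= 288 + 5.67 + 6.43 + 99.19
= 399.29 mOsm/kg ≈ 399.3 mOsm/kg
Osmolar gap = measured − calculated = 402 − 399.3 = 2.7 mOsm/kg

2.7 mOsm/kg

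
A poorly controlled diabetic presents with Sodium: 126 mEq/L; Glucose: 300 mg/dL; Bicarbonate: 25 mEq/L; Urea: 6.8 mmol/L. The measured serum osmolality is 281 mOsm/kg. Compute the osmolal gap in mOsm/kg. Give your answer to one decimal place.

Calculated osmolality = 2·Na + glucose/18 + urea
= 2·126 + 300/18 + 6.8
= 252 + 16.67 + 6.80
= 275.47 mOsm/kg ≈ 275.5 mOsm/kg
Osmolar gap = measured − calculated = 281 − 275.5 = 5.5 mOsm/kg

5.5 mOsm/kg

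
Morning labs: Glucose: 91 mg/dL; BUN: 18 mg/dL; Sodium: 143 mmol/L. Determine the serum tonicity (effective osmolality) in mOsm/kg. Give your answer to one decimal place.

291.1 mOsm/kg

Effective osmolality excludes urea (freely permeant across cell membranes):
2·Na + glucose/18
= 2·143 + 91/18
= 286 + 5.06
= 291.06 mOsm/kg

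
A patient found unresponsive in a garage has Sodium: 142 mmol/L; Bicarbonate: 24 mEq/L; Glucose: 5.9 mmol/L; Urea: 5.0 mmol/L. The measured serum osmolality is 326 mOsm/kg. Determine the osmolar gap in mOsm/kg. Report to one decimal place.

31.1 mOsm/kg

Calculated osmolality = 2·Na + glucose + urea
= 2·142 + 5.9 + 5
= 284 + 5.90 + 5
= 294.9 mOsm/kg ≈ 294.9 mOsm/kg
Osmolar gap = measured − calculated = 326 − 294.9 = 31.1 mOsm/kg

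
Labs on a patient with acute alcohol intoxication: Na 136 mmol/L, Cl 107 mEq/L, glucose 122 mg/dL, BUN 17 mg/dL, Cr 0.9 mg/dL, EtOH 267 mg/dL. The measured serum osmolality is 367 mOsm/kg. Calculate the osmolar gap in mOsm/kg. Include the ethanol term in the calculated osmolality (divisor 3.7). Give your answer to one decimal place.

10.0 mOsm/kg

Calculated osmolality = 2·Na + glucose/18 + BUN/2.8 + ethanol/3.7
= 2·136 + 122/18 + 17/2.8 + 267/3.7
= 272 + 6.78 + 6.07 + 72.16
= 357.01 mOsm/kg ≈ 357.0 mOsm/kg
Osmolar gap = measured − calculated = 367 − 357.0 = 10.0 mOsm/kg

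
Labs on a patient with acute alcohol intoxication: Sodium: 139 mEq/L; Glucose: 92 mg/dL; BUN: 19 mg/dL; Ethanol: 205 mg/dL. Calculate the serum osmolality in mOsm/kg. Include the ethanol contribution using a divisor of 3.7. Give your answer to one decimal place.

Calculated osmolality = 2·Na + glucose/18 + BUN/2.8 + ethanol/3.7
= 2·139 + 92/18 + 19/2.8 + 205/3.7
= 278 + 5.11 + 6.79 + 55.41
= 345.31 mOsm/kg

345.3 mOsm/kg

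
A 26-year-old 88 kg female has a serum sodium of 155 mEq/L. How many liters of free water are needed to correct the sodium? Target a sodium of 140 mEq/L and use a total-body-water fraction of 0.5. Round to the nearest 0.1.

TBW = 0.5 · 88 = 44 L
Free water deficit = TBW · (Na/140 − 1)
= 44 · (155/140 − 1)
= 44 · 0.1071
= 4.71 L

4.7 L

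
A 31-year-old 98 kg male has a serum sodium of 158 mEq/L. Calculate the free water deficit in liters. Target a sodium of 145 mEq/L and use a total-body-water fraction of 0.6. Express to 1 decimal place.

5.3 L

TBW = 0.6 · 98 = 58.8 L
Free water deficit = TBW · (Na/145 − 1)
= 58.8 · (158/145 − 1)
= 58.8 · 0.0897
= 5.27 L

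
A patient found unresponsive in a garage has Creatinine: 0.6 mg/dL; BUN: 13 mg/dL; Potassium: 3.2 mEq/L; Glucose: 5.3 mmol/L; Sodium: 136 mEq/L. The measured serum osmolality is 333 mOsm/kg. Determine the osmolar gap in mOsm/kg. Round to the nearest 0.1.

51.1 mOsm/kg

Calculated osmolality = 2·Na + glucose + BUN/2.8
= 2·136 + 5.3 + 13/2.8
= 272 + 5.30 + 4.64
= 281.94 mOsm/kg ≈ 281.9 mOsm/kg
Osmolar gap = measured − calculated = 333 − 281.9 = 51.1 mOsm/kg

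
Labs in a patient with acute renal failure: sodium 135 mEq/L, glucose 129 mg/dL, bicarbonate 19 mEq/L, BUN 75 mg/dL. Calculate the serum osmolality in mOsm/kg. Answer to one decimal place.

304.0 mOsm/kg

Calculated osmolality = 2·Na + glucose/18 + BUN/2.8
= 2·135 + 129/18 + 75/2.8
= 270 + 7.17 + 26.79
= 303.96 mOsm/kg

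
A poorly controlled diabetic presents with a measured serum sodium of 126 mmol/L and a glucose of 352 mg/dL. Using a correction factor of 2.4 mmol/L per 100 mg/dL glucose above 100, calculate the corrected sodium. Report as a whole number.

Corrected Na = measured Na + 2.4 · (glucose − 100)/100
= 126 + 2.4 · (352 − 100)/100
= 126 + 6
= 132 mmol/L

132 mmol/L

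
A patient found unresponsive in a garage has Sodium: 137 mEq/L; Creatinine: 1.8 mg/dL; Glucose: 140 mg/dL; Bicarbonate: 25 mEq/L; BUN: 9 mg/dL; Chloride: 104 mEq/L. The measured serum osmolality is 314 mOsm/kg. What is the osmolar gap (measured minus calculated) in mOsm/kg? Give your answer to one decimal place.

Calculated osmolality = 2·Na + glucose/18 + BUN/2.8
= 2·137 + 140/18 + 9/2.8
= 274 + 7.78 + 3.21
= 284.99 mOsm/kg ≈ 285.0 mOsm/kg
Osmolar gap = measured − calculated = 314 − 285.0 = 29.0 mOsm/kg

29.0 mOsm/kg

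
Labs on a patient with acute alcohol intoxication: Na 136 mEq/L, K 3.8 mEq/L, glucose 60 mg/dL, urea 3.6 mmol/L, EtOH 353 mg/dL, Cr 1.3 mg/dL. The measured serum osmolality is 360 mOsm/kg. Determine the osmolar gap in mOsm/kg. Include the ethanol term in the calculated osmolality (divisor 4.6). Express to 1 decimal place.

Calculated osmolality = 2·Na + glucose/18 + urea + ethanol/4.6
= 2·136 + 60/18 + 3.6 + 353/4.6
= 272 + 3.33 + 3.60 + 76.74
= 355.67 mOsm/kg ≈ 355.7 mOsm/kg
Osmolar gap = measured − calculated = 360 − 355.7 = 4.3 mOsm/kg

4.3 mOsm/kg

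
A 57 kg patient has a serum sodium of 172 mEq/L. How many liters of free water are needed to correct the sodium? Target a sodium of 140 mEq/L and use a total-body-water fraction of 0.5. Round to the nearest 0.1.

6.5 L

TBW = 0.5 · 57 = 28.5 L
Free water deficit = TBW · (Na/140 − 1)
= 28.5 · (172/140 − 1)
= 28.5 · 0.2286
= 6.52 L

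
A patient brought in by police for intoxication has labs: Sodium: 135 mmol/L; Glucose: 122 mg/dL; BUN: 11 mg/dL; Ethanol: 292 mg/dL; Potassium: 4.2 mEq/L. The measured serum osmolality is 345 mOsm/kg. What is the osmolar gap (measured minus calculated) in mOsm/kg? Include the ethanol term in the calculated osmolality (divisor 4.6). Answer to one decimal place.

0.8 mOsm/kg

Calculated osmolality = 2·Na + glucose/18 + BUN/2.8 + ethanol/4.6
= 2·135 + 122/18 + 11/2.8 + 292/4.6
= 270 + 6.78 + 3.93 + 63.48
= 344.19 mOsm/kg ≈ 344.2 mOsm/kg
Osmolar gap = measured − calculated = 345 − 344.2 = 0.8 mOsm/kg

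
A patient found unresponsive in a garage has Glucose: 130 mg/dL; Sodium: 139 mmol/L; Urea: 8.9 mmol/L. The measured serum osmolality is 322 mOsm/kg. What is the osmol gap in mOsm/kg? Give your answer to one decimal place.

27.9 mOsm/kg

Calculated osmolality = 2·Na + glucose/18 + urea
= 2·139 + 130/18 + 8.9
= 278 + 7.22 + 8.90
= 294.12 mOsm/kg ≈ 294.1 mOsm/kg
Osmolar gap = measured − calculated = 322 − 294.1 = 27.9 mOsm/kg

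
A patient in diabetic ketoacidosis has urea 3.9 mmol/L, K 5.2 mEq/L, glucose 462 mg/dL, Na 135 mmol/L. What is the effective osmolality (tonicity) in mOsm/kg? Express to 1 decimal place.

295.7 mOsm/kg

Effective osmolality excludes urea (freely permeant across cell membranes):
2·Na + glucose/18
= 2·135 + 462/18
= 270 + 25.67
= 295.67 mOsm/kg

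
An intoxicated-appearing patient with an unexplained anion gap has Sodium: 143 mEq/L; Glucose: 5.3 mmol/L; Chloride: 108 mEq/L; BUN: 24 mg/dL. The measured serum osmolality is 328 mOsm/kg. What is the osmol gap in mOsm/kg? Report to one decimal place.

28.1 mOsm/kg

Calculated osmolality = 2·Na + glucose + BUN/2.8
= 2·143 + 5.3 + 24/2.8
= 286 + 5.30 + 8.57
= 299.87 mOsm/kg ≈ 299.9 mOsm/kg
Osmolar gap = measured − calculated = 328 − 299.9 = 28.1 mOsm/kg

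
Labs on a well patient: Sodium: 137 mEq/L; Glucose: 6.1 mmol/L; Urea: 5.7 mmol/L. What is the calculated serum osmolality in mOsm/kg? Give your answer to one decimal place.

285.8 mOsm/kg

Calculated osmolality = 2·Na + glucose + urea
= 2·137 + 6.1 + 5.7
= 274 + 6.10 + 5.70
= 285.8 mOsm/kg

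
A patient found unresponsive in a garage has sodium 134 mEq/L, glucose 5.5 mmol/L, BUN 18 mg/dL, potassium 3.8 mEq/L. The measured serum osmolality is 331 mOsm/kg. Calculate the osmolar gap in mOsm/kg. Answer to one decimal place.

51.1 mOsm/kg

Calculated osmolality = 2·Na + glucose + BUN/2.8
= 2·134 + 5.5 + 18/2.8
= 268 + 5.50 + 6.43
= 279.93 mOsm/kg ≈ 279.9 mOsm/kg
Osmolar gap = measured − calculated = 331 − 279.9 = 51.1 mOsm/kg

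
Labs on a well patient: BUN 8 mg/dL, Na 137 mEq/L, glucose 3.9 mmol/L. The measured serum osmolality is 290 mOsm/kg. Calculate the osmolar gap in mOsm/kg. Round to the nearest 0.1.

Calculated osmolality = 2·Na + glucose + BUN/2.8
= 2·137 + 3.9 + 8/2.8
= 274 + 3.90 + 2.86
= 280.76 mOsm/kg ≈ 280.8 mOsm/kg
Osmolar gap = measured − calculated = 290 − 280.8 = 9.2 mOsm/kg

9.2 mOsm/kg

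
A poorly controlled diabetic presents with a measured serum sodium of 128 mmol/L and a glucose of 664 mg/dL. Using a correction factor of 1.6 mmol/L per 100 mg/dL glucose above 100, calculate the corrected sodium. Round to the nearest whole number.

Corrected Na = measured Na + 1.6 · (glucose − 100)/100
= 128 + 1.6 · (664 − 100)/100
= 128 + 9
= 137 mmol/L

137 mmol/L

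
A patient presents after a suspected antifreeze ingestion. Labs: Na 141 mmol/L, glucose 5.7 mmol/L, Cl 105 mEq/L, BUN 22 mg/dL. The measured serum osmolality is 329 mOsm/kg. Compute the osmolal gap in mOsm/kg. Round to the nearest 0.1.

33.4 mOsm/kg

Calculated osmolality = 2·Na + glucose + BUN/2.8
= 2·141 + 5.7 + 22/2.8
= 282 + 5.70 + 7.86
= 295.56 mOsm/kg ≈ 295.6 mOsm/kg
Osmolar gap = measured − calculated = 329 − 295.6 = 33.4 mOsm/kg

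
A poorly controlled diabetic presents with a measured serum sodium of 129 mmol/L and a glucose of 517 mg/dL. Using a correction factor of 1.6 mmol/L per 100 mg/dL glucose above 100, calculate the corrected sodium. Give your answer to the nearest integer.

Corrected Na = measured Na + 1.6 · (glucose − 100)/100
= 129 + 1.6 · (517 − 100)/100
= 129 + 6.7
= 135.7 mmol/L

136 mmol/L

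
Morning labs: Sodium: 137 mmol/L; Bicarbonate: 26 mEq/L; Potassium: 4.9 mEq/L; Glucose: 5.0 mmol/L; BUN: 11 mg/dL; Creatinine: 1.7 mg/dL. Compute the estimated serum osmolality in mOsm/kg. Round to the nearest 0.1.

282.9 mOsm/kg

Calculated osmolality = 2·Na + glucose + BUN/2.8
= 2·137 + 5 + 11/2.8
= 274 + 5 + 3.93
= 282.93 mOsm/kg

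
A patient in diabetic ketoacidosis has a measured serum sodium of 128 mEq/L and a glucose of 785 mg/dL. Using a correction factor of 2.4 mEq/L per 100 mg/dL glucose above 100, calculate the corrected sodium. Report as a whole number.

144 mEq/L

Corrected Na = measured Na + 2.4 · (glucose − 100)/100
= 128 + 2.4 · (785 − 100)/100
= 128 + 16.4
= 144.4 mEq/L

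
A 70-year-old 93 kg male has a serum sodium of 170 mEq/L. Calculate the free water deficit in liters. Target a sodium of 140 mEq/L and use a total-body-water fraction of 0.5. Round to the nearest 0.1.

TBW = 0.5 · 93 = 46.5 L
Free water deficit = TBW · (Na/140 − 1)
= 46.5 · (170/140 − 1)
= 46.5 · 0.2143
= 9.96 L

10.0 L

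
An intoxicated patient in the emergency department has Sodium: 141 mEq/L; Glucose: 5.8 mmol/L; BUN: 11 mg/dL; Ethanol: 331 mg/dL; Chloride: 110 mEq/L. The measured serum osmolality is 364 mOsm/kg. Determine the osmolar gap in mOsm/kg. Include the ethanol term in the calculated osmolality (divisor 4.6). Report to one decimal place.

0.3 mOsm/kg

Calculated osmolality = 2·Na + glucose + BUN/2.8 + ethanol/4.6
= 2·141 + 5.8 + 11/2.8 + 331/4.6
= 282 + 5.80 + 3.93 + 71.96
= 363.69 mOsm/kg ≈ 363.7 mOsm/kg
Osmolar gap = measured − calculated = 364 − 363.7 = 0.3 mOsm/kg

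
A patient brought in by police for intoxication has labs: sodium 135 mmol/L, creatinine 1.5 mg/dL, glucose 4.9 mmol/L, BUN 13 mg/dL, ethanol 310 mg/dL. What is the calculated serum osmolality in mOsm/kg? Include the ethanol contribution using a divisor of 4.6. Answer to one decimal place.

346.9 mOsm/kg

Calculated osmolality = 2·Na + glucose + BUN/2.8 + ethanol/4.6
= 2·135 + 4.9 + 13/2.8 + 310/4.6
= 270 + 4.90 + 4.64 + 67.39
= 346.93 mOsm/kg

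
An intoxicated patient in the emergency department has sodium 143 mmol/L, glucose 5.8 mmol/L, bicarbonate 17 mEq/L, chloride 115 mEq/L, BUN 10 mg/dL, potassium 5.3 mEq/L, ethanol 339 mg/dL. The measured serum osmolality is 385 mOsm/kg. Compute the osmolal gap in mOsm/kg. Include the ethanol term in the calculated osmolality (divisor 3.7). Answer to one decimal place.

-2.0 mOsm/kg

Calculated osmolality = 2·Na + glucose + BUN/2.8 + ethanol/3.7
= 2·143 + 5.8 + 10/2.8 + 339/3.7
= 286 + 5.80 + 3.57 + 91.62
= 386.99 mOsm/kg ≈ 387.0 mOsm/kg
Osmolar gap = measured − calculated = 385 − 387.0 = -2.0 mOsm/kg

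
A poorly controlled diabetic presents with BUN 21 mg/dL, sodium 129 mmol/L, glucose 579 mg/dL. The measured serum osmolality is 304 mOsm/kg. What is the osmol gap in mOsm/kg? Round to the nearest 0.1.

Calculated osmolality = 2·Na + glucose/18 + BUN/2.8
= 2·129 + 579/18 + 21/2.8
= 258 + 32.17 + 7.50
= 297.67 mOsm/kg ≈ 297.7 mOsm/kg
Osmolar gap = measured − calculated = 304 − 297.7 = 6.3 mOsm/kg

6.3 mOsm/kg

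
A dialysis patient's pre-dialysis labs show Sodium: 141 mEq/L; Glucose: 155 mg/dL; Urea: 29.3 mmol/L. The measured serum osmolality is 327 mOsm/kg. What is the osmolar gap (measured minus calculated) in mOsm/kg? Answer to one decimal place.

7.1 mOsm/kg

Calculated osmolality = 2·Na + glucose/18 + urea
= 2·141 + 155/18 + 29.3
= 282 + 8.61 + 29.30
= 319.91 mOsm/kg ≈ 319.9 mOsm/kg
Osmolar gap = measured − calculated = 327 − 319.9 = 7.1 mOsm/kg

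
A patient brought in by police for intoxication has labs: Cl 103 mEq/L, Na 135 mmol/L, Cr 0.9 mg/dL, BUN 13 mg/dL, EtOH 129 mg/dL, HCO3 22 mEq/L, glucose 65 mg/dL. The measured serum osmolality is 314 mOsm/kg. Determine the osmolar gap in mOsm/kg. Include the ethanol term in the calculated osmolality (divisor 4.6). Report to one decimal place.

Calculated osmolality = 2·Na + glucose/18 + BUN/2.8 + ethanol/4.6
= 2·135 + 65/18 + 13/2.8 + 129/4.6
= 270 + 3.61 + 4.64 + 28.04
= 306.29 mOsm/kg ≈ 306.3 mOsm/kg
Osmolar gap = measured − calculated = 314 − 306.3 = 7.7 mOsm/kg

7.7 mOsm/kg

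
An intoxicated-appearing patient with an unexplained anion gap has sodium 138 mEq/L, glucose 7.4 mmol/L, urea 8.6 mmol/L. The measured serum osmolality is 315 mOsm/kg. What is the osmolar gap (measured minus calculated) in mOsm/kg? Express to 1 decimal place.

Calculated osmolality = 2·Na + glucose + urea
= 2·138 + 7.4 + 8.6
= 276 + 7.40 + 8.60
= 292 mOsm/kg ≈ 292.0 mOsm/kg
Osmolar gap = measured − calculated = 315 − 292.0 = 23.0 mOsm/kg

23.0 mOsm/kg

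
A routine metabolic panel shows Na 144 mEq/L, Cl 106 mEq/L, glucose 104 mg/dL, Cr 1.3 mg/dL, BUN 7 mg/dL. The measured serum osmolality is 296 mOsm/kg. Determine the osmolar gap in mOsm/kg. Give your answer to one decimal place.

Calculated osmolality = 2·Na + glucose/18 + BUN/2.8
= 2·144 + 104/18 + 7/2.8
= 288 + 5.78 + 2.50
= 296.28 mOsm/kg ≈ 296.3 mOsm/kg
Osmolar gap = measured − calculated = 296 − 296.3 = -0.3 mOsm/kg

-0.3 mOsm/kg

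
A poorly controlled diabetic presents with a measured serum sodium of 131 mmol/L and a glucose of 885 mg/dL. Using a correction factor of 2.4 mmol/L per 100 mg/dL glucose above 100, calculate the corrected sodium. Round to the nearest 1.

Corrected Na = measured Na + 2.4 · (glucose − 100)/100
= 131 + 2.4 · (885 − 100)/100
= 131 + 18.8
= 149.8 mmol/L

150 mmol/L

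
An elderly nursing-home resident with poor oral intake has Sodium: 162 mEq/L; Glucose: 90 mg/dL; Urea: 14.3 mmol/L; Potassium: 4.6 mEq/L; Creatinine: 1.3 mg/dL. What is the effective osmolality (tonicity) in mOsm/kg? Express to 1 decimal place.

Effective osmolality excludes urea (freely permeant across cell membranes):
2·Na + glucose/18
= 2·162 + 90/18
= 324 + 5
= 329 mOsm/kg

329.0 mOsm/kg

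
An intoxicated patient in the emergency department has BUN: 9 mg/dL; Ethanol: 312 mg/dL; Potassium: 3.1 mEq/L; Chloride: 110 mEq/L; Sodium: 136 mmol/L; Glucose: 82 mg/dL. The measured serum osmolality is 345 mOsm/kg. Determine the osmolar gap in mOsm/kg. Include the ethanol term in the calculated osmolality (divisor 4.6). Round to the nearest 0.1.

Calculated osmolality = 2·Na + glucose/18 + BUN/2.8 + ethanol/4.6
= 2·136 + 82/18 + 9/2.8 + 312/4.6
= 272 + 4.56 + 3.21 + 67.83
= 347.6 mOsm/kg ≈ 347.6 mOsm/kg
Osmolar gap = measured − calculated = 345 − 347.6 = -2.6 mOsm/kg

-2.6 mOsm/kg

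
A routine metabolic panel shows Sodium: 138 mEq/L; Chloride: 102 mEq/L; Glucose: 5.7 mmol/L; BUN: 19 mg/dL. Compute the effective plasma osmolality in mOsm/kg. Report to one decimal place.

Effective osmolality excludes urea (freely permeant across cell membranes):
2·Na + glucose
= 2·138 + 5.7
= 276 + 5.7
= 281.7 mOsm/kg

281.7 mOsm/kg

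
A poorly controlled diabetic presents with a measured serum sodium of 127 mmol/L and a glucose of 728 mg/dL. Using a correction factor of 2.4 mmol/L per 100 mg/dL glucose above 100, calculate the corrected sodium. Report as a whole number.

Corrected Na = measured Na + 2.4 · (glucose − 100)/100
= 127 + 2.4 · (728 − 100)/100
= 127 + 15.1
= 142.1 mmol/L

142 mmol/L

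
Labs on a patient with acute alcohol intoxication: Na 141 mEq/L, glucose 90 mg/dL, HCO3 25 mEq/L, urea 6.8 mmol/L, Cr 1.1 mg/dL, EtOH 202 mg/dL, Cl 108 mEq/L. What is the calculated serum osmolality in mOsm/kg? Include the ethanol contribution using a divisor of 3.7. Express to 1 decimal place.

348.4 mOsm/kg

Calculated osmolality = 2·Na + glucose/18 + urea + ethanol/3.7
= 2·141 + 90/18 + 6.8 + 202/3.7
= 282 + 5 + 6.80 + 54.59
= 348.39 mOsm/kg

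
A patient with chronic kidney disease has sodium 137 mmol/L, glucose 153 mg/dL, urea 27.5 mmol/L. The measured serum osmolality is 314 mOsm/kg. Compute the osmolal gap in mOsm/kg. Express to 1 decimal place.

4.0 mOsm/kg

Calculated osmolality = 2·Na + glucose/18 + urea
= 2·137 + 153/18 + 27.5
= 274 + 8.50 + 27.50
= 310 mOsm/kg ≈ 310.0 mOsm/kg
Osmolar gap = measured − calculated = 314 − 310.0 = 4.0 mOsm/kg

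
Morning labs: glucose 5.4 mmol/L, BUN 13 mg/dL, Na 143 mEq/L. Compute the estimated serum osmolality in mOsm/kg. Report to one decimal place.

Calculated osmolality = 2·Na + glucose + BUN/2.8
= 2·143 + 5.4 + 13/2.8
= 286 + 5.40 + 4.64
= 296.04 mOsm/kg

296.0 mOsm/kg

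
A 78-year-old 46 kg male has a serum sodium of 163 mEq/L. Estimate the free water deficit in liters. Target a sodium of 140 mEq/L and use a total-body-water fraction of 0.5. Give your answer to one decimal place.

TBW = 0.5 · 46 = 23 L
Free water deficit = TBW · (Na/140 − 1)
= 23 · (163/140 − 1)
= 23 · 0.1643
= 3.78 L

3.8 L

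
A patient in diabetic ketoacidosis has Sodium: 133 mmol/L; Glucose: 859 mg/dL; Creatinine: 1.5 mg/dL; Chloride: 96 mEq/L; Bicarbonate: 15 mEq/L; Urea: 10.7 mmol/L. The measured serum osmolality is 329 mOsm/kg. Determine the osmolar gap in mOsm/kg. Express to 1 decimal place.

Calculated osmolality = 2·Na + glucose/18 + urea
= 2·133 + 859/18 + 10.7
= 266 + 47.72 + 10.70
= 324.42 mOsm/kg ≈ 324.4 mOsm/kg
Osmolar gap = measured − calculated = 329 − 324.4 = 4.6 mOsm/kg

4.6 mOsm/kg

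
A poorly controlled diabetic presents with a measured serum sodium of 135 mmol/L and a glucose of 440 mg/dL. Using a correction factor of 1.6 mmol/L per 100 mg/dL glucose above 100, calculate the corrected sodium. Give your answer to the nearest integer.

140 mmol/L

Corrected Na = measured Na + 1.6 · (glucose − 100)/100
= 135 + 1.6 · (440 − 100)/100
= 135 + 5.4
= 140.4 mmol/L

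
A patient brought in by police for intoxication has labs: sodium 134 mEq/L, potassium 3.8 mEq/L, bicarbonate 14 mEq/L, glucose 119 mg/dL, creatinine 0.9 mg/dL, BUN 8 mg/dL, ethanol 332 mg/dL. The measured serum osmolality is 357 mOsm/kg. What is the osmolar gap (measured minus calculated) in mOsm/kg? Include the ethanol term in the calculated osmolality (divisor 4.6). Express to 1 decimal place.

Calculated osmolality = 2·Na + glucose/18 + BUN/2.8 + ethanol/4.6
= 2·134 + 119/18 + 8/2.8 + 332/4.6
= 268 + 6.61 + 2.86 + 72.17
= 349.64 mOsm/kg ≈ 349.6 mOsm/kg
Osmolar gap = measured − calculated = 357 − 349.6 = 7.4 mOsm/kg

7.4 mOsm/kg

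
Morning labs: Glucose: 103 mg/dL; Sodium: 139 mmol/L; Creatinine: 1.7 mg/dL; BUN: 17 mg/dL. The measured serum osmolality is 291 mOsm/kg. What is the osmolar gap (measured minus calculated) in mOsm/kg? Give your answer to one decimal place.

Calculated osmolality = 2·Na + glucose/18 + BUN/2.8
= 2·139 + 103/18 + 17/2.8
= 278 + 5.72 + 6.07
= 289.79 mOsm/kg ≈ 289.8 mOsm/kg
Osmolar gap = measured − calculated = 291 − 289.8 = 1.2 mOsm/kg

1.2 mOsm/kg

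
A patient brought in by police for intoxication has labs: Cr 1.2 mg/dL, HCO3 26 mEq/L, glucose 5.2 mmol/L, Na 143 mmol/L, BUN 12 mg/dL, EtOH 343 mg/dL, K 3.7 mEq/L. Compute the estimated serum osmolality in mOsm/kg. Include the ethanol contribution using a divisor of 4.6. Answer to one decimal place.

Calculated osmolality = 2·Na + glucose + BUN/2.8 + ethanol/4.6
= 2·143 + 5.2 + 12/2.8 + 343/4.6
= 286 + 5.20 + 4.29 + 74.57
= 370.06 mOsm/kg

370.1 mOsm/kg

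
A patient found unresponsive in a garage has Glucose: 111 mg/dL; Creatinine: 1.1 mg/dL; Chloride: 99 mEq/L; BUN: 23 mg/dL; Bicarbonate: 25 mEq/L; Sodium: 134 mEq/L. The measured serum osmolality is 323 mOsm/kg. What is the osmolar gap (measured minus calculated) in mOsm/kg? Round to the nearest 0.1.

Calculated osmolality = 2·Na + glucose/18 + BUN/2.8
= 2·134 + 111/18 + 23/2.8
= 268 + 6.17 + 8.21
= 282.38 mOsm/kg ≈ 282.4 mOsm/kg
Osmolar gap = measured − calculated = 323 − 282.4 = 40.6 mOsm/kg

40.6 mOsm/kg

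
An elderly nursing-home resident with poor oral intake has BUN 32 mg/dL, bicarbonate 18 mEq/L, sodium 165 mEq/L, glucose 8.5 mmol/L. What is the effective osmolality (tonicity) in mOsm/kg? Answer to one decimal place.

Effective osmolality excludes urea (freely permeant across cell membranes):
2·Na + glucose
= 2·165 + 8.5
= 330 + 8.5
= 338.5 mOsm/kg

338.5 mOsm/kg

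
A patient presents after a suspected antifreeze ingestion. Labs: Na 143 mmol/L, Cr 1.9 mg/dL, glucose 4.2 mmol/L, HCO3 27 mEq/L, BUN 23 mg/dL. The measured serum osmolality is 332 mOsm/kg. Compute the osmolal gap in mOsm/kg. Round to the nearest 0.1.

Calculated osmolality = 2·Na + glucose + BUN/2.8
= 2·143 + 4.2 + 23/2.8
= 286 + 4.20 + 8.21
= 298.41 mOsm/kg ≈ 298.4 mOsm/kg
Osmolar gap = measured − calculated = 332 − 298.4 = 33.6 mOsm/kg

33.6 mOsm/kg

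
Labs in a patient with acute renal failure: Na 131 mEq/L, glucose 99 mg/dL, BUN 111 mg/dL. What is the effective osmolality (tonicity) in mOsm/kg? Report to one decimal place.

267.5 mOsm/kg

Effective osmolality excludes urea (freely permeant across cell membranes):
2·Na + glucose/18
= 2·131 + 99/18
= 262 + 5.5
= 267.5 mOsm/kg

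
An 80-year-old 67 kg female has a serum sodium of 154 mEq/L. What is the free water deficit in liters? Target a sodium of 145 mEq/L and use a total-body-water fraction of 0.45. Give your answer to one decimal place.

1.9 L

TBW = 0.45 · 67 = 30.15 L
Free water deficit = TBW · (Na/145 − 1)
= 30.15 · (154/145 − 1)
= 30.15 · 0.0621
= 1.87 L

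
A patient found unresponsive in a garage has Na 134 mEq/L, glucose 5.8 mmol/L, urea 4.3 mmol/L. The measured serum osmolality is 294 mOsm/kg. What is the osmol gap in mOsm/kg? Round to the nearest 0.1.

15.9 mOsm/kg

Calculated osmolality = 2·Na + glucose + urea
= 2·134 + 5.8 + 4.3
= 268 + 5.80 + 4.30
= 278.1 mOsm/kg ≈ 278.1 mOsm/kg
Osmolar gap = measured − calculated = 294 − 278.1 = 15.9 mOsm/kg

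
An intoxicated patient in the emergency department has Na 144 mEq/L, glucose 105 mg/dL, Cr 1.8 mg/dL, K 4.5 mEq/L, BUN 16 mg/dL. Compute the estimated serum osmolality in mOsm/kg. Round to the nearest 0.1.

299.5 mOsm/kg

Calculated osmolality = 2·Na + glucose/18 + BUN/2.8
= 2·144 + 105/18 + 16/2.8
= 288 + 5.83 + 5.71
= 299.54 mOsm/kg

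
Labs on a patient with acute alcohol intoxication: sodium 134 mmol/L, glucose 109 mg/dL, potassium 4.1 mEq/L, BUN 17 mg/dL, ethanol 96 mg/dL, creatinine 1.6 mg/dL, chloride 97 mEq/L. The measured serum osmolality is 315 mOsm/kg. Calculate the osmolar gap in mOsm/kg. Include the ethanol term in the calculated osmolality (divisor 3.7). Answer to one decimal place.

8.9 mOsm/kg

Calculated osmolality = 2·Na + glucose/18 + BUN/2.8 + ethanol/3.7
= 2·134 + 109/18 + 17/2.8 + 96/3.7
= 268 + 6.06 + 6.07 + 25.95
= 306.08 mOsm/kg ≈ 306.1 mOsm/kg
Osmolar gap = measured − calculated = 315 − 306.1 = 8.9 mOsm/kg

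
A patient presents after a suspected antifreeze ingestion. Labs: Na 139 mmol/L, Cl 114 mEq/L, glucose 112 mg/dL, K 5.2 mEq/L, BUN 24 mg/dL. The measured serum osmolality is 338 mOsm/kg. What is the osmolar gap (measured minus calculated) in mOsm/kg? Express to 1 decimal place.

Calculated osmolality = 2·Na + glucose/18 + BUN/2.8
= 2·139 + 112/18 + 24/2.8
= 278 + 6.22 + 8.57
= 292.79 mOsm/kg ≈ 292.8 mOsm/kg
Osmolar gap = measured − calculated = 338 − 292.8 = 45.2 mOsm/kg

45.2 mOsm/kg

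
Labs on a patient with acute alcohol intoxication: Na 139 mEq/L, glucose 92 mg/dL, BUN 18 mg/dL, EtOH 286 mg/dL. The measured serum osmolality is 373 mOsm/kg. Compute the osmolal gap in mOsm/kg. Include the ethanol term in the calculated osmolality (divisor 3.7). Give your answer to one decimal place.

Calculated osmolality = 2·Na + glucose/18 + BUN/2.8 + ethanol/3.7
= 2·139 + 92/18 + 18/2.8 + 286/3.7
= 278 + 5.11 + 6.43 + 77.30
= 366.84 mOsm/kg ≈ 366.8 mOsm/kg
Osmolar gap = measured − calculated = 373 − 366.8 = 6.2 mOsm/kg

6.2 mOsm/kg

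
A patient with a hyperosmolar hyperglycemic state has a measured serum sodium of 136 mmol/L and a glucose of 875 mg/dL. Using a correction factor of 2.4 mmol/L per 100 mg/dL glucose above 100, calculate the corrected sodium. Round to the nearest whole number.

Corrected Na = measured Na + 2.4 · (glucose − 100)/100
= 136 + 2.4 · (875 − 100)/100
= 136 + 18.6
= 154.6 mmol/L

155 mmol/L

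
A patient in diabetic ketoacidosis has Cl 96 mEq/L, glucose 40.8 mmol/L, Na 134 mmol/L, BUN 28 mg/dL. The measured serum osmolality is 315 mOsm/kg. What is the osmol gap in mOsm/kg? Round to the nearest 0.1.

-3.8 mOsm/kg

Calculated osmolality = 2·Na + glucose + BUN/2.8
= 2·134 + 40.8 + 28/2.8
= 268 + 40.80 + 10
= 318.8 mOsm/kg ≈ 318.8 mOsm/kg
Osmolar gap = measured − calculated = 315 − 318.8 = -3.8 mOsm/kg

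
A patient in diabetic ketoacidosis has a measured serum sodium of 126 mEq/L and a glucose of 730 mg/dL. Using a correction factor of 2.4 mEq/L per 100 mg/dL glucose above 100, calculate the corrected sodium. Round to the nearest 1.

Corrected Na = measured Na + 2.4 · (glucose − 100)/100
= 126 + 2.4 · (730 − 100)/100
= 126 + 15.1
= 141.1 mEq/L

141 mEq/L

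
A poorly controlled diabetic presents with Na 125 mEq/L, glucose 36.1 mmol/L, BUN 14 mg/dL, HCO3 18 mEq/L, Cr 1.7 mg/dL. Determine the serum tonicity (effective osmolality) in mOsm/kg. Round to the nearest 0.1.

Effective osmolality excludes urea (freely permeant across cell membranes):
2·Na + glucose
= 2·125 + 36.1
= 250 + 36.1
= 286.1 mOsm/kg

286.1 mOsm/kg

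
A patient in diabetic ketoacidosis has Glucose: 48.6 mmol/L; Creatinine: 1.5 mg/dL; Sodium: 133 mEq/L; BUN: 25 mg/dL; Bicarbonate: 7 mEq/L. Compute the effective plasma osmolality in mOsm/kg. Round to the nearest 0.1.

Effective osmolality excludes urea (freely permeant across cell membranes):
2·Na + glucose
= 2·133 + 48.6
= 266 + 48.6
= 314.6 mOsm/kg

314.6 mOsm/kg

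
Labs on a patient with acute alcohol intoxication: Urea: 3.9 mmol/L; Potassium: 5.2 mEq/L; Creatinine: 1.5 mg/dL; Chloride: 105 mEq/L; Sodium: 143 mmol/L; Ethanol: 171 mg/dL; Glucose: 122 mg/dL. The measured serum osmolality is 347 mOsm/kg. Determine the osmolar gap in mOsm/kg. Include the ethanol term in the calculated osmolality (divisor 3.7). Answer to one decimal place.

4.1 mOsm/kg

Calculated osmolality = 2·Na + glucose/18 + urea + ethanol/3.7
= 2·143 + 122/18 + 3.9 + 171/3.7
= 286 + 6.78 + 3.90 + 46.22
= 342.9 mOsm/kg ≈ 342.9 mOsm/kg
Osmolar gap = measured − calculated = 347 − 342.9 = 4.1 mOsm/kg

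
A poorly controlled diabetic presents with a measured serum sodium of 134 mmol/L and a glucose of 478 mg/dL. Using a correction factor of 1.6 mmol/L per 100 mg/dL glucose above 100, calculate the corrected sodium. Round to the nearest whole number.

140 mmol/L

Corrected Na = measured Na + 1.6 · (glucose − 100)/100
= 134 + 1.6 · (478 − 100)/100
= 134 + 6
= 140 mmol/L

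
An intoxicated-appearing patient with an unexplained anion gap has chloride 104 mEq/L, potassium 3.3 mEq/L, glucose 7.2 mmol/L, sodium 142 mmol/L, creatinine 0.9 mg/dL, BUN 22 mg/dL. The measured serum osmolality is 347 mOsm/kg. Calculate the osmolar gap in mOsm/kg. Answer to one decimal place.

47.9 mOsm/kg

Calculated osmolality = 2·Na + glucose + BUN/2.8
= 2·142 + 7.2 + 22/2.8
= 284 + 7.20 + 7.86
= 299.06 mOsm/kg ≈ 299.1 mOsm/kg
Osmolar gap = measured − calculated = 347 − 299.1 = 47.9 mOsm/kg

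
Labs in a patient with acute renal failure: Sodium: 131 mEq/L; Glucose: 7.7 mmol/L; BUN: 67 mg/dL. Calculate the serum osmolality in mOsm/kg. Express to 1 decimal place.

Calculated osmolality = 2·Na + glucose + BUN/2.8
= 2·131 + 7.7 + 67/2.8
= 262 + 7.70 + 23.93
= 293.63 mOsm/kg

293.6 mOsm/kg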